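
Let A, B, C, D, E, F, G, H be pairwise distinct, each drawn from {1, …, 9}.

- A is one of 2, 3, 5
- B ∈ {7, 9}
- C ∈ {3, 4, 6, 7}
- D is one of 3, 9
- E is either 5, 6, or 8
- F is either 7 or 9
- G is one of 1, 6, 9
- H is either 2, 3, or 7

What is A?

5

B and F share exactly the 2 values {7, 9}; by pigeonhole those values go to them, so strike 7, 9 from C, D, G, H.
That leaves D = 3. Strike 3 from A, C, H.
H has just one choice, so H = 2. Strike 2 from A.
So A = 5.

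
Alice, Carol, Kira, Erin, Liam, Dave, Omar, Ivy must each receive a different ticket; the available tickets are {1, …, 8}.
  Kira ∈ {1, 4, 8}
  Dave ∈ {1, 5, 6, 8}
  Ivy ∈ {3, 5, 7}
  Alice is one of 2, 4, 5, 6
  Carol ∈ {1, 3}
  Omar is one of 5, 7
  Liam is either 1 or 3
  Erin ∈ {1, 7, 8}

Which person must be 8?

Among the 8 variables, 2 fits only Alice (and all 8 values in {1, 2, 3, 4, 5, 6, 7, 8} must be used), so Alice = 2.
The 7 still-open variables draw from only 7 values {1, 3, 4, 5, 6, 7, 8}, so each is used; only Kira can be 4, hence Kira = 4.
The 6 still-open variables together cover exactly {1, 3, 5, 6, 7, 8} — 6 values for 6 variables — and 6 appears only in Dave's list, so Dave = 6.
The 5 still-open variables draw from only 5 values {1, 3, 5, 7, 8}, so each is used; only Erin can be 8, hence Erin = 8.

Erin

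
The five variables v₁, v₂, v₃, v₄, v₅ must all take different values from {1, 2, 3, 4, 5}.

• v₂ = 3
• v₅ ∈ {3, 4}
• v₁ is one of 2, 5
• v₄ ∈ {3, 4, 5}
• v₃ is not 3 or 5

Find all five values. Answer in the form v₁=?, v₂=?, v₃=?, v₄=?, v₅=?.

v₁=2, v₂=3, v₃=1, v₄=5, v₅=4

v₂ must be 3 (only option left). Strike 3 from v₄, v₅.
v₅ must be 4 (only option left). So v₃, v₄ can't be 4.
v₄ must be 5 (only option left). Remove 5 from v₁.
v₁'s domain is down to {2}, so v₁ = 2. Eliminate 2 elsewhere: v₃.
v₃'s domain is down to {1}, so v₃ = 1.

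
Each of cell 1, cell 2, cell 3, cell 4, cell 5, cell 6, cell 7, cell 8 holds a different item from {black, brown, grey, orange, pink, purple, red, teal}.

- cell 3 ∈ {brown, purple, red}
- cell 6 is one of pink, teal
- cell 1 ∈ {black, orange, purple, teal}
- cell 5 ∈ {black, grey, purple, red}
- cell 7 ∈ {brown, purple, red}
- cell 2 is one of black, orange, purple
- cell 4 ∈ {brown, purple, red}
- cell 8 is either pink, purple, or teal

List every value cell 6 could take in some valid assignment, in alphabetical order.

The 8 variables together cover exactly {black, brown, grey, orange, pink, purple, red, teal} — 8 values for 8 variables — and grey appears only in cell 5's list, so cell 5 = grey.
cell 3, cell 4, cell 7 share exactly the 3 values {brown, purple, red}; by pigeonhole those values go to them, so strike brown, purple, red from cell 1, cell 2, cell 8.
cell 6 and cell 8 between them cover only {pink, teal} — a naked pair. Remove those values from cell 1.
No further eliminations apply; cell 6 can still be any of pink, teal.

pink, teal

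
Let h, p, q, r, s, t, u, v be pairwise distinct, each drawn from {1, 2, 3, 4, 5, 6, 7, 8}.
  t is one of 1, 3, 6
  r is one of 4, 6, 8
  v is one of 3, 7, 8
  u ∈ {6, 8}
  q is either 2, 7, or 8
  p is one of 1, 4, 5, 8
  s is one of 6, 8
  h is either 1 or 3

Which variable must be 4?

The 8 variables draw from only 8 values {1, 2, 3, 4, 5, 6, 7, 8}, so each is used; only q can be 2, hence q = 2.
The 7 still-open variables together cover exactly {1, 3, 4, 5, 6, 7, 8} — 7 values for 7 variables — and 5 appears only in p's list, so p = 5.
Among the 6 still-open variables, 4 fits only r (and all 6 values in {1, 3, 4, 6, 7, 8} must be used), so r = 4.

r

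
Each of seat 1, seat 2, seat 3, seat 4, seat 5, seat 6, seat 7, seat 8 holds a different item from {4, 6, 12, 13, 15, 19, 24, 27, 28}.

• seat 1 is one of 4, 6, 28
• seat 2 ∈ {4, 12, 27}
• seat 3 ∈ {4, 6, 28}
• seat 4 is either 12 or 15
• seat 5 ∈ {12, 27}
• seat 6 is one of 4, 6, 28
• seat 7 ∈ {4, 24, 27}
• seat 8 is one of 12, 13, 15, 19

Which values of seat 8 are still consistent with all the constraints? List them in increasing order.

13, 19

seat 1, seat 3, seat 6 between them cover only {4, 6, 28} — a naked triple. Remove those values from seat 2, seat 7.
seat 2 and seat 5 between them cover only {12, 27} — a naked pair. Remove those values from seat 4, seat 7, seat 8.
seat 4's domain is down to {15}, so seat 4 = 15. Strike 15 from seat 8.
seat 7 must be 24 (only option left).
No further eliminations apply; seat 8 can still be any of 13, 19.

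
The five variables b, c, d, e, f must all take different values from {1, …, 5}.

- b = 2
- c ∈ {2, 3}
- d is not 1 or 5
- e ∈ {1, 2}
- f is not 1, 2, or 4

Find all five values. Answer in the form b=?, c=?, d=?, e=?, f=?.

b=2, c=3, d=4, e=1, f=5

b's domain is down to {2}, so b = 2. So c, d, e can't be 2.
c's domain is down to {3}, so c = 3. Remove 3 from d, f.
That leaves d = 4.
e's domain is down to {1}, so e = 1.
That leaves f = 5.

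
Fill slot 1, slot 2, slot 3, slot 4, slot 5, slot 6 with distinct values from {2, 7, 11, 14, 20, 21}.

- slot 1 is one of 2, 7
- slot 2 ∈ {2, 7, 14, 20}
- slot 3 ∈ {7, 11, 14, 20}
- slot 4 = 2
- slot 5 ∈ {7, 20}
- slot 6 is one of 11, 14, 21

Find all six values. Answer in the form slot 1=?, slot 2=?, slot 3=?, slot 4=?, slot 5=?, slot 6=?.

slot 4 has just one choice, so slot 4 = 2. Remove 2 from slot 1, slot 2.
slot 1's domain is down to {7}, so slot 1 = 7. Remove 7 from slot 2, slot 3, slot 5.
slot 5 must be 20 (only option left). Strike 20 from slot 2, slot 3.
slot 2's domain is down to {14}, so slot 2 = 14. Strike 14 from slot 3, slot 6.
slot 3 has just one choice, so slot 3 = 11. Strike 11 from slot 6.
slot 6 must be 21 (only option left).

slot 1=7, slot 2=14, slot 3=11, slot 4=2, slot 5=20, slot 6=21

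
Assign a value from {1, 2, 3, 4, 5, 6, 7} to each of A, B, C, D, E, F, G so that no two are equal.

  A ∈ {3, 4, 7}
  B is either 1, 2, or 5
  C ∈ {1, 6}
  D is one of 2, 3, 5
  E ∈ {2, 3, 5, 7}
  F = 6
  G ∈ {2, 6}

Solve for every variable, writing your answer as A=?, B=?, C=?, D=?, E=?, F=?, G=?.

F must be 6 (only option left). Strike 6 from C, G.
G has just one choice, so G = 2. So B, D, E can't be 2.
C's domain is down to {1}, so C = 1. Strike 1 from B.
B's domain is down to {5}, so B = 5. So D, E can't be 5.
D has just one choice, so D = 3. Remove 3 from A, E.
That leaves E = 7. So A can't be 7.
A must be 4 (only option left).

A=4, B=5, C=1, D=3, E=7, F=6, G=2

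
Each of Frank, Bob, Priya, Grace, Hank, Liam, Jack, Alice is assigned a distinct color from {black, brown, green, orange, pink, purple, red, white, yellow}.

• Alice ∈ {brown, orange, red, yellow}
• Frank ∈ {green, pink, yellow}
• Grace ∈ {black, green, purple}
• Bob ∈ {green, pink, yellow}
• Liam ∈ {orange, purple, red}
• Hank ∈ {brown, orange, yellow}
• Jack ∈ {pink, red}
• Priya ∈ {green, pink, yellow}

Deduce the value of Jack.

red

The 8 variables draw from only 8 values {black, brown, green, orange, pink, purple, red, yellow}, so each is used; only Grace can be black, hence Grace = black.
The 7 still-open variables together cover exactly {brown, green, orange, pink, purple, red, yellow} — 7 values for 7 variables — and purple appears only in Liam's list, so Liam = purple.
Frank, Bob, Priya between them cover only {green, pink, yellow} — a naked triple. Remove those values from Hank, Jack, Alice.
So Jack = red.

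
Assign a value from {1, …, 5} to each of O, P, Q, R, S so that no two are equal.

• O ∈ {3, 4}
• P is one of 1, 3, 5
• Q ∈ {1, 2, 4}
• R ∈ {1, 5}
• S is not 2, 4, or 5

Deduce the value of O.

Among the 5 variables, 2 fits only Q (and all 5 values in {1, 2, 3, 4, 5} must be used), so Q = 2.
Among the 4 still-open variables, 4 fits only O (and all 4 values in {1, 3, 4, 5} must be used), so O = 4.

4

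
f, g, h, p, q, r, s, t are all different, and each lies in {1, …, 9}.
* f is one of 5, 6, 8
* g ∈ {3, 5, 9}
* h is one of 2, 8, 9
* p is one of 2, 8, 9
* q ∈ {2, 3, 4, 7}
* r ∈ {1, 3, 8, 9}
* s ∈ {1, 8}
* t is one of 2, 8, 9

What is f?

h, p, t between them cover only {2, 8, 9} — a naked triple. Remove those values from f, g, q, r, s.
That leaves s = 1. So r can't be 1.
That leaves r = 3. Remove 3 from g, q.
That leaves g = 5. Remove 5 from f.
So f = 6.

6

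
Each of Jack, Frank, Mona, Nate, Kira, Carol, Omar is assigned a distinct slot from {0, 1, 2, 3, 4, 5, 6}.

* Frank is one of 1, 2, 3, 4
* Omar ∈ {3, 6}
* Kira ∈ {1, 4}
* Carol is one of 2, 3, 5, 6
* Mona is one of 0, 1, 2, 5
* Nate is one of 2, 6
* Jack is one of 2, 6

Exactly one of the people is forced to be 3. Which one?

The 7 variables together cover exactly {0, 1, 2, 3, 4, 5, 6} — 7 values for 7 variables — and 0 appears only in Mona's list, so Mona = 0.
Among the 6 still-open variables, 5 fits only Carol (and all 6 values in {1, 2, 3, 4, 5, 6} must be used), so Carol = 5.
The 2 variables Jack and Nate are confined to {2, 6}, which locks those values in; drop them from Frank, Omar.
So 3 goes to Omar.

Omar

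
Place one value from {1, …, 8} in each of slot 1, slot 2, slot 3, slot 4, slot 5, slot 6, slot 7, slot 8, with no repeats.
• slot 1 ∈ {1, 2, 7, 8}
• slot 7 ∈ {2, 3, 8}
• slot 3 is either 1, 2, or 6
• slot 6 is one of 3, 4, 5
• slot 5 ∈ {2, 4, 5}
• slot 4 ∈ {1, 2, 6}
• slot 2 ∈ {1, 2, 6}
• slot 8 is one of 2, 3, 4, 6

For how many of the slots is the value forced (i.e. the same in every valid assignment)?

2

The 8 variables together cover exactly {1, 2, 3, 4, 5, 6, 7, 8} — 8 values for 8 variables — and 7 appears only in slot 1's list, so slot 1 = 7.
The 7 still-open variables draw from only 7 values {1, 2, 3, 4, 5, 6, 8}, so each is used; only slot 7 can be 8, hence slot 7 = 8.
The 3 variables slot 2, slot 3, slot 4 are confined to {1, 2, 6}, which locks those values in; drop them from slot 5, slot 8.
Determined: slot 1=7, slot 7=8. The other slots each still have more than one consistent value. That makes 2.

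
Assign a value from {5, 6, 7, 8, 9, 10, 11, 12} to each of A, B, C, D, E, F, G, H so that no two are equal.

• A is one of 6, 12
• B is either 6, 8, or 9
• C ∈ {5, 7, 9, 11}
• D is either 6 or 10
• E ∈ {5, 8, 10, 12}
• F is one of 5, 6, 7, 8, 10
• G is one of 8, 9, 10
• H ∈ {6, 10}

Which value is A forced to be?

12

The 8 variables draw from only 8 values {5, 6, 7, 8, 9, 10, 11, 12}, so each is used; only C can be 11, hence C = 11.
The 7 still-open variables draw from only 7 values {5, 6, 7, 8, 9, 10, 12}, so each is used; only F can be 7, hence F = 7.
The 6 still-open variables together cover exactly {5, 6, 8, 9, 10, 12} — 6 values for 6 variables — and 5 appears only in E's list, so E = 5.
The 5 still-open variables together cover exactly {6, 8, 9, 10, 12} — 5 values for 5 variables — and 12 appears only in A's list, so A = 12.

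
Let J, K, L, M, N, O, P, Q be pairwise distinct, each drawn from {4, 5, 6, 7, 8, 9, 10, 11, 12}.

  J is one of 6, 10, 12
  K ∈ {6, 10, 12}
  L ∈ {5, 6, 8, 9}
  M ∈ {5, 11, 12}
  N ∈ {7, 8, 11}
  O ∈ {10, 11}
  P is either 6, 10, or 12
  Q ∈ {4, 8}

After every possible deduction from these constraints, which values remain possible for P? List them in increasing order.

J, K, P between them cover only {6, 10, 12} — a naked triple. Remove those values from L, M, O.
O must be 11 (only option left). Eliminate 11 elsewhere: M, N.
M must be 5 (only option left). Remove 5 from L.
No further eliminations apply; P can still be any of 6, 10, 12.

6, 10, 12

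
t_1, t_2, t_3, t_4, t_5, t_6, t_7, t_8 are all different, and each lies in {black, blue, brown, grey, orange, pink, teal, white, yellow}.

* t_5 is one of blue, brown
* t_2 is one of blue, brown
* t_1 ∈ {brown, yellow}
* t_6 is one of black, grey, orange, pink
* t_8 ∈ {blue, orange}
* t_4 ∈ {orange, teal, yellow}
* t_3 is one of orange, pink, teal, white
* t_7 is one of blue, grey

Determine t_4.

t_2 and t_5 share exactly the 2 values {blue, brown}; by pigeonhole those values go to them, so strike blue, brown from t_1, t_7, t_8.
That leaves t_1 = yellow. Remove yellow from t_4.
t_7's domain is down to {grey}, so t_7 = grey. Remove grey from t_6.
t_8 must be orange (only option left). Strike orange from t_3, t_4, t_6.
So t_4 = teal.

teal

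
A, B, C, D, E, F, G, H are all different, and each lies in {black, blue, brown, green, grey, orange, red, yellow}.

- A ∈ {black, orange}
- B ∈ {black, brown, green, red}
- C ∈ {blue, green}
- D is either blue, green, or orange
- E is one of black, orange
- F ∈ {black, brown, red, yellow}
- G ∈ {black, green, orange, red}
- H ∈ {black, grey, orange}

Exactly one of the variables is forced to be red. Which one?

G

The 8 variables together cover exactly {black, blue, brown, green, grey, orange, red, yellow} — 8 values for 8 variables — and grey appears only in H's list, so H = grey.
The 7 still-open variables together cover exactly {black, blue, brown, green, orange, red, yellow} — 7 values for 7 variables — and yellow appears only in F's list, so F = yellow.
The 6 still-open variables draw from only 6 values {black, blue, brown, green, orange, red}, so each is used; only B can be brown, hence B = brown.
The 5 still-open variables draw from only 5 values {black, blue, green, orange, red}, so each is used; only G can be red, hence G = red.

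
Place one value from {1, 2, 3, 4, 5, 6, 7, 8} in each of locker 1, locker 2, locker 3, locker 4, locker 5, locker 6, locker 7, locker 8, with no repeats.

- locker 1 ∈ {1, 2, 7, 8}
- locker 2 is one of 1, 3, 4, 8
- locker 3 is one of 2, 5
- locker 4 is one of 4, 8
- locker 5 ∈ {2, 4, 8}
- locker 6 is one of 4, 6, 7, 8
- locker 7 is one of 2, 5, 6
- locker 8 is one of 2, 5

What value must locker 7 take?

Among the 8 variables, 3 fits only locker 2 (and all 8 values in {1, 2, 3, 4, 5, 6, 7, 8} must be used), so locker 2 = 3.
The 7 still-open variables draw from only 7 values {1, 2, 4, 5, 6, 7, 8}, so each is used; only locker 1 can be 1, hence locker 1 = 1.
The 6 still-open variables draw from only 6 values {2, 4, 5, 6, 7, 8}, so each is used; only locker 6 can be 7, hence locker 6 = 7.
The 5 still-open variables draw from only 5 values {2, 4, 5, 6, 8}, so each is used; only locker 7 can be 6, hence locker 7 = 6.

6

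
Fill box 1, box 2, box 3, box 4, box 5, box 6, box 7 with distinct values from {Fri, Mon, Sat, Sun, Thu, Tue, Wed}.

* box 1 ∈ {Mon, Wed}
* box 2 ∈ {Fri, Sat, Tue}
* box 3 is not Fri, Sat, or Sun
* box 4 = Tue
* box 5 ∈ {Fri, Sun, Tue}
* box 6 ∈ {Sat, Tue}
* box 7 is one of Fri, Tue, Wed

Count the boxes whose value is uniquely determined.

7

box 4's domain is down to {Tue}, so box 4 = Tue. So box 2, box 3, box 5, box 6, box 7 can't be Tue.
That leaves box 6 = Sat. Strike Sat from box 2.
box 2 must be Fri (only option left). So box 5, box 7 can't be Fri.
box 5 must be Sun (only option left).
box 7 must be Wed (only option left). Remove Wed from box 1, box 3.
box 1 must be Mon (only option left). So box 3 can't be Mon.
box 3 has just one choice, so box 3 = Thu.
Every box is fixed: box 1=Mon, box 2=Fri, box 3=Thu, box 4=Tue, box 5=Sun, box 6=Sat, box 7=Wed. That makes 7.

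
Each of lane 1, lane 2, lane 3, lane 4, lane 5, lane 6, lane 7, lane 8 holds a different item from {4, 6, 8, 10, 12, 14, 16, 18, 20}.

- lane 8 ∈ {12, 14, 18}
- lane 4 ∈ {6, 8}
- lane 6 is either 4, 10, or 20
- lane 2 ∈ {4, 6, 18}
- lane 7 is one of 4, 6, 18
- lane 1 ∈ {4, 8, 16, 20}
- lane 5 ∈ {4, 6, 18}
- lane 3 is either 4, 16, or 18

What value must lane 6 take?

10

The 3 variables lane 2, lane 5, lane 7 are confined to {4, 6, 18}, which locks those values in; drop them from lane 1, lane 3, lane 4, lane 6, lane 8.
lane 3 has just one choice, so lane 3 = 16. So lane 1 can't be 16.
lane 4's domain is down to {8}, so lane 4 = 8. So lane 1 can't be 8.
That leaves lane 1 = 20. Strike 20 from lane 6.
So lane 6 = 10.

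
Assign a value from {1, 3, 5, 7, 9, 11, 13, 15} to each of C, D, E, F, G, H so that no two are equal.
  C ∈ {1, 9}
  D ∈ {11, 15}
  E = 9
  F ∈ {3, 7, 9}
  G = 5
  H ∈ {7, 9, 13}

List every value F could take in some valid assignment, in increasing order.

3, 7

E's domain is down to {9}, so E = 9. Eliminate 9 elsewhere: C, F, H.
That leaves G = 5.
C has just one choice, so C = 1.
No further eliminations apply; F can still be any of 3, 7.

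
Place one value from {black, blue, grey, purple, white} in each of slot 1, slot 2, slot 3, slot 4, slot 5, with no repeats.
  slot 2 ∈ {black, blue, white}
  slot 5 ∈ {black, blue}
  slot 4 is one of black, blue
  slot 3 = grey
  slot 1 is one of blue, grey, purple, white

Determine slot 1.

slot 3 must be grey (only option left). Eliminate grey elsewhere: slot 1.
The 4 still-open variables together cover exactly {black, blue, purple, white} — 4 values for 4 variables — and purple appears only in slot 1's list, so slot 1 = purple.

purple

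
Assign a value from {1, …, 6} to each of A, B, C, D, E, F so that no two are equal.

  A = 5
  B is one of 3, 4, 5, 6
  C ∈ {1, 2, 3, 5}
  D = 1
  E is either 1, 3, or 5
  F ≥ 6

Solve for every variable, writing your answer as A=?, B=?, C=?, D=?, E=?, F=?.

A=5, B=4, C=2, D=1, E=3, F=6

A has just one choice, so A = 5. So B, C, E can't be 5.
D must be 1 (only option left). Eliminate 1 elsewhere: C, E.
E has just one choice, so E = 3. Strike 3 from B, C.
F has just one choice, so F = 6. Strike 6 from B.
That leaves B = 4.
That leaves C = 2.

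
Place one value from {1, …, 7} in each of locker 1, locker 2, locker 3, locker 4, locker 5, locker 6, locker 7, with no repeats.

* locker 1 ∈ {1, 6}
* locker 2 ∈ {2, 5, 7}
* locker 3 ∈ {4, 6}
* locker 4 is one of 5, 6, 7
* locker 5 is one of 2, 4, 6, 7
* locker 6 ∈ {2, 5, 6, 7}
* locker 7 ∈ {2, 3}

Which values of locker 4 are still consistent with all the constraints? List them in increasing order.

5, 6, 7

The 7 variables draw from only 7 values {1, 2, 3, 4, 5, 6, 7}, so each is used; only locker 1 can be 1, hence locker 1 = 1.
Among the 6 still-open variables, 3 fits only locker 7 (and all 6 values in {2, 3, 4, 5, 6, 7} must be used), so locker 7 = 3.
No further eliminations apply; locker 4 can still be any of 5, 6, 7.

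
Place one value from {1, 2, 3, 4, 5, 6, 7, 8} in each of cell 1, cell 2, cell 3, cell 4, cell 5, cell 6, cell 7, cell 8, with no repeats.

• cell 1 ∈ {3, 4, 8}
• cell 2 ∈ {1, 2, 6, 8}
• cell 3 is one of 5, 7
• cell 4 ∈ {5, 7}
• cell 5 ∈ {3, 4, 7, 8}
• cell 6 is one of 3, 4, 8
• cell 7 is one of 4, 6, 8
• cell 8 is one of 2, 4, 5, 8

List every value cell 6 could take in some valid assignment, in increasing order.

The 8 variables together cover exactly {1, 2, 3, 4, 5, 6, 7, 8} — 8 values for 8 variables — and 1 appears only in cell 2's list, so cell 2 = 1.
Among the 7 still-open variables, 2 fits only cell 8 (and all 7 values in {2, 3, 4, 5, 6, 7, 8} must be used), so cell 8 = 2.
The 6 still-open variables together cover exactly {3, 4, 5, 6, 7, 8} — 6 values for 6 variables — and 6 appears only in cell 7's list, so cell 7 = 6.
cell 3 and cell 4 between them cover only {5, 7} — a naked pair. Remove those values from cell 5.
No further eliminations apply; cell 6 can still be any of 3, 4, 8.

3, 4, 8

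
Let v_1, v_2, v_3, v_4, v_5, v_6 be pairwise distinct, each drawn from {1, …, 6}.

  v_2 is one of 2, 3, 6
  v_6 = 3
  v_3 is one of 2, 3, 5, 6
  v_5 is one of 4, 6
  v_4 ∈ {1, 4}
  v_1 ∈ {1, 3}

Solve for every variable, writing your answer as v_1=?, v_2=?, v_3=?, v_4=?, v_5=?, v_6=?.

v_6 must be 3 (only option left). Eliminate 3 elsewhere: v_1, v_2, v_3.
v_1's domain is down to {1}, so v_1 = 1. Eliminate 1 elsewhere: v_4.
That leaves v_4 = 4. Strike 4 from v_5.
v_5's domain is down to {6}, so v_5 = 6. So v_2, v_3 can't be 6.
v_2's domain is down to {2}, so v_2 = 2. Remove 2 from v_3.
v_3 has just one choice, so v_3 = 5.

v_1=1, v_2=2, v_3=5, v_4=4, v_5=6, v_6=3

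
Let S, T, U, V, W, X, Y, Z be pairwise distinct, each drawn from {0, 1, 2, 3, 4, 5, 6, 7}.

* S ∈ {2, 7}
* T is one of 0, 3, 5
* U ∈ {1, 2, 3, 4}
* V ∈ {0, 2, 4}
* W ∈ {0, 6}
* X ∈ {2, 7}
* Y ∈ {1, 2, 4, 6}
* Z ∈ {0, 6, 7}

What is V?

Among the 8 variables, 5 fits only T (and all 8 values in {0, 1, 2, 3, 4, 5, 6, 7} must be used), so T = 5.
The 7 still-open variables draw from only 7 values {0, 1, 2, 3, 4, 6, 7}, so each is used; only U can be 3, hence U = 3.
The 6 still-open variables draw from only 6 values {0, 1, 2, 4, 6, 7}, so each is used; only Y can be 1, hence Y = 1.
The 5 still-open variables draw from only 5 values {0, 2, 4, 6, 7}, so each is used; only V can be 4, hence V = 4.

4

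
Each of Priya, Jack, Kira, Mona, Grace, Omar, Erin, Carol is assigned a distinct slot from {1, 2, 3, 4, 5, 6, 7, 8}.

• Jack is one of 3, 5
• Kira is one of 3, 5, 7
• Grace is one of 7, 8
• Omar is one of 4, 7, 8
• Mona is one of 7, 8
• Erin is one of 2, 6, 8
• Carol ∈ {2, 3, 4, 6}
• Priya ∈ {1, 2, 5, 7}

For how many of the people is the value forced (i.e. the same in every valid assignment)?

The 8 variables draw from only 8 values {1, 2, 3, 4, 5, 6, 7, 8}, so each is used; only Priya can be 1, hence Priya = 1.
Mona and Grace between them cover only {7, 8} — a naked pair. Remove those values from Kira, Omar, Erin.
Omar must be 4 (only option left). Strike 4 from Carol.
Jack and Kira share exactly the 2 values {3, 5}; by pigeonhole those values go to them, so strike 3, 5 from Carol.
Determined: Priya=1, Omar=4. The other people each still have more than one consistent value. That makes 2.

2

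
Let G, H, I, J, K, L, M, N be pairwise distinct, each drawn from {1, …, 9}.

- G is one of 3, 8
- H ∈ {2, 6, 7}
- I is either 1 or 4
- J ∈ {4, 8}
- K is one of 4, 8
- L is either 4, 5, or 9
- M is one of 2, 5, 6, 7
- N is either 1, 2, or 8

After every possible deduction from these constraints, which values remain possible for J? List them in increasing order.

4, 8

J and K share exactly the 2 values {4, 8}; by pigeonhole those values go to them, so strike 4, 8 from G, I, L, N.
That leaves G = 3.
I has just one choice, so I = 1. Strike 1 from N.
N's domain is down to {2}, so N = 2. So H, M can't be 2.
No further eliminations apply; J can still be any of 4, 8.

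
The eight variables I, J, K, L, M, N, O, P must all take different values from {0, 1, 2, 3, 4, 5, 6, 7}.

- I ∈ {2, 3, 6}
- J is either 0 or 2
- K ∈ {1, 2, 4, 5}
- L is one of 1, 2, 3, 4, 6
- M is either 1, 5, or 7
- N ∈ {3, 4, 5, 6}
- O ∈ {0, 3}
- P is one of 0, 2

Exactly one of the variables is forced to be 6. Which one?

I

The 8 variables draw from only 8 values {0, 1, 2, 3, 4, 5, 6, 7}, so each is used; only M can be 7, hence M = 7.
J and P between them cover only {0, 2} — a naked pair. Remove those values from I, K, L, O.
O must be 3 (only option left). Strike 3 from I, L, N.
So 6 goes to I.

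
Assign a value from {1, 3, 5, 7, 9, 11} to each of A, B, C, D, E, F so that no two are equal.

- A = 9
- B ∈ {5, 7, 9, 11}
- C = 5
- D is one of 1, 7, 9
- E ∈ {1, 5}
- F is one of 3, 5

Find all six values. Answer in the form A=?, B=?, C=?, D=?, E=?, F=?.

A=9, B=11, C=5, D=7, E=1, F=3

A has just one choice, so A = 9. Remove 9 from B, D.
That leaves C = 5. Eliminate 5 elsewhere: B, E, F.
E must be 1 (only option left). Strike 1 from D.
F's domain is down to {3}, so F = 3.
D's domain is down to {7}, so D = 7. So B can't be 7.
That leaves B = 11.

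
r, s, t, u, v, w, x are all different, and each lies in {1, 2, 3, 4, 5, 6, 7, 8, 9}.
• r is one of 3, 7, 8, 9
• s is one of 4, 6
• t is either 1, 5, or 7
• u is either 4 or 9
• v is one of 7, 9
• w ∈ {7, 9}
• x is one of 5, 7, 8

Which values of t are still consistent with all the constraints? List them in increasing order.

1, 5

The 2 variables v and w are confined to {7, 9}, which locks those values in; drop them from r, t, u, x.
u must be 4 (only option left). So s can't be 4.
s has just one choice, so s = 6.
No further eliminations apply; t can still be any of 1, 5.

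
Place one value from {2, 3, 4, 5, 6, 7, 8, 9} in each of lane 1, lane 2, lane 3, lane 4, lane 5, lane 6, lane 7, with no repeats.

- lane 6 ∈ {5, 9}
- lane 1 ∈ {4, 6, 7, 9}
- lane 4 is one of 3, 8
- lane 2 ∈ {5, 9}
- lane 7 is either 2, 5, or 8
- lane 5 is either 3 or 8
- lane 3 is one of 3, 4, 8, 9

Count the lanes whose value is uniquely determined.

2

The 2 variables lane 2 and lane 6 are confined to {5, 9}, which locks those values in; drop them from lane 1, lane 3, lane 7.
lane 4 and lane 5 between them cover only {3, 8} — a naked pair. Remove those values from lane 3, lane 7.
lane 3 has just one choice, so lane 3 = 4. Eliminate 4 elsewhere: lane 1.
lane 7 must be 2 (only option left).
Determined: lane 3=4, lane 7=2. The other lanes each still have more than one consistent value. That makes 2.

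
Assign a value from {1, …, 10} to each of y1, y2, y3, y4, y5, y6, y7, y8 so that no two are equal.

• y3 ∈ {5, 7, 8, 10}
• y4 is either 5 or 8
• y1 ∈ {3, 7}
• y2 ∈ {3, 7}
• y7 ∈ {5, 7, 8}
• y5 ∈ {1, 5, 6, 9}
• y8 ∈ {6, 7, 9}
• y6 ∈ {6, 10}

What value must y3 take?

10

Among the 8 variables, 1 fits only y5 (and all 8 values in {1, 3, 5, 6, 7, 8, 9, 10} must be used), so y5 = 1.
Among the 7 still-open variables, 9 fits only y8 (and all 7 values in {3, 5, 6, 7, 8, 9, 10} must be used), so y8 = 9.
The 6 still-open variables together cover exactly {3, 5, 6, 7, 8, 10} — 6 values for 6 variables — and 6 appears only in y6's list, so y6 = 6.
The 5 still-open variables together cover exactly {3, 5, 7, 8, 10} — 5 values for 5 variables — and 10 appears only in y3's list, so y3 = 10.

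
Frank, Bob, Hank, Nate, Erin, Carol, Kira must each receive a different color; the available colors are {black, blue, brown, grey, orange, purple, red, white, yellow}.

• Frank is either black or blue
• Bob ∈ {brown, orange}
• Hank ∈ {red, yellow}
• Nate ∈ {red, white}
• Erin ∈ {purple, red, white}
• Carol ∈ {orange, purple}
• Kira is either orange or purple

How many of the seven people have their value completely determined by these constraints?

Carol and Kira share exactly the 2 values {orange, purple}; by pigeonhole those values go to them, so strike orange, purple from Bob, Erin.
Bob has just one choice, so Bob = brown.
Nate and Erin between them cover only {red, white} — a naked pair. Remove those values from Hank.
Hank's domain is down to {yellow}, so Hank = yellow.
Determined: Bob=brown, Hank=yellow. The other people each still have more than one consistent value. That makes 2.

2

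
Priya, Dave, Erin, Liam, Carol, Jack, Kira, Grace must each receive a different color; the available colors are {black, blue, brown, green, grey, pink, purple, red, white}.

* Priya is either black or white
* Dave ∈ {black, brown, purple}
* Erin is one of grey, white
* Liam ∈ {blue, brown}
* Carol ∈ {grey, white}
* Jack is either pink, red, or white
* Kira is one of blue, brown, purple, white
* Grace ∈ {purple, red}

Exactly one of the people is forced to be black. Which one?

Priya

The 8 variables together cover exactly {black, blue, brown, grey, pink, purple, red, white} — 8 values for 8 variables — and pink appears only in Jack's list, so Jack = pink.
Among the 7 still-open variables, red fits only Grace (and all 7 values in {black, blue, brown, grey, purple, red, white} must be used), so Grace = red.
Erin and Carol between them cover only {grey, white} — a naked pair. Remove those values from Priya, Kira.
So black goes to Priya.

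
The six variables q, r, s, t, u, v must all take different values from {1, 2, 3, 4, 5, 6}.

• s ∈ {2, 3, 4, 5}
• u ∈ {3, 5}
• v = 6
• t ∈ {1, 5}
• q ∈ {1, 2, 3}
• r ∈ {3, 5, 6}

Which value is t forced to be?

1

v has just one choice, so v = 6. Eliminate 6 elsewhere: r.
The 5 still-open variables draw from only 5 values {1, 2, 3, 4, 5}, so each is used; only s can be 4, hence s = 4.
Among the 4 still-open variables, 2 fits only q (and all 4 values in {1, 2, 3, 5} must be used), so q = 2.
The 3 still-open variables together cover exactly {1, 3, 5} — 3 values for 3 variables — and 1 appears only in t's list, so t = 1.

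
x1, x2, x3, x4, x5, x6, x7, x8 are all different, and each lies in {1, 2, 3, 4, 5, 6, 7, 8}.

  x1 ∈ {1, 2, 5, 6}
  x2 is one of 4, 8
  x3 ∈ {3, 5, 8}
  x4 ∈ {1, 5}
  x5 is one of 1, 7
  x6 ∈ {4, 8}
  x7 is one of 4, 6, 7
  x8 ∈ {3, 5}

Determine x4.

1

The 8 variables draw from only 8 values {1, 2, 3, 4, 5, 6, 7, 8}, so each is used; only x1 can be 2, hence x1 = 2.
The 7 still-open variables draw from only 7 values {1, 3, 4, 5, 6, 7, 8}, so each is used; only x7 can be 6, hence x7 = 6.
The 6 still-open variables together cover exactly {1, 3, 4, 5, 7, 8} — 6 values for 6 variables — and 7 appears only in x5's list, so x5 = 7.
The 5 still-open variables draw from only 5 values {1, 3, 4, 5, 8}, so each is used; only x4 can be 1, hence x4 = 1.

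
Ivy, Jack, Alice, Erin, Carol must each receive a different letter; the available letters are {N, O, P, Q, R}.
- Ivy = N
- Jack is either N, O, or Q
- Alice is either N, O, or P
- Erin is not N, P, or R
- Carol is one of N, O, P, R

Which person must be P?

Alice

Ivy must be N (only option left). Eliminate N elsewhere: Jack, Alice, Carol.
The 4 still-open variables draw from only 4 values {O, P, Q, R}, so each is used; only Carol can be R, hence Carol = R.
The 3 still-open variables together cover exactly {O, P, Q} — 3 values for 3 variables — and P appears only in Alice's list, so Alice = P.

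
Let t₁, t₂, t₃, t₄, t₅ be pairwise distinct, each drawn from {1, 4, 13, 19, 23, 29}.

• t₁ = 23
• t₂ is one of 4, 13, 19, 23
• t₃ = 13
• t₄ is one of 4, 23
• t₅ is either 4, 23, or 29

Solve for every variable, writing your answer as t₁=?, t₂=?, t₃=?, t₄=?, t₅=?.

t₁ must be 23 (only option left). So t₂, t₄, t₅ can't be 23.
That leaves t₃ = 13. Eliminate 13 elsewhere: t₂.
That leaves t₄ = 4. Remove 4 from t₂, t₅.
That leaves t₅ = 29.
t₂ has just one choice, so t₂ = 19.

t₁=23, t₂=19, t₃=13, t₄=4, t₅=29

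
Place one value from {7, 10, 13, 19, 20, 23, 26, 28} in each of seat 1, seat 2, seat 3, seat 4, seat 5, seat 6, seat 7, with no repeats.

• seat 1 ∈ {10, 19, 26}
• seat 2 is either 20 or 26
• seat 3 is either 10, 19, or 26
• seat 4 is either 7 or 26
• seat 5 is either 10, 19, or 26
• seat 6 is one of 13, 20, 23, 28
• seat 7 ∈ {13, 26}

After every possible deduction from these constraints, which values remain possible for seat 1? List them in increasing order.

The 3 variables seat 1, seat 3, seat 5 are confined to {10, 19, 26}, which locks those values in; drop them from seat 2, seat 4, seat 7.
seat 2 has just one choice, so seat 2 = 20. So seat 6 can't be 20.
seat 4 must be 7 (only option left).
seat 7 must be 13 (only option left). Eliminate 13 elsewhere: seat 6.
No further eliminations apply; seat 1 can still be any of 10, 19, 26.

10, 19, 26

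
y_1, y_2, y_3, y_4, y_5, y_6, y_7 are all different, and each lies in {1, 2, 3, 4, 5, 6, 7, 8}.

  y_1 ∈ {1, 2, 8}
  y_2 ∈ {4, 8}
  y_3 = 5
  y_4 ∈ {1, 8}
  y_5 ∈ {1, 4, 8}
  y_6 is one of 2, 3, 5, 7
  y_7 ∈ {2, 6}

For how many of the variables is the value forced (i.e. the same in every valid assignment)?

y_3's domain is down to {5}, so y_3 = 5. So y_6 can't be 5.
y_2, y_4, y_5 between them cover only {1, 4, 8} — a naked triple. Remove those values from y_1.
y_1 must be 2 (only option left). Remove 2 from y_6, y_7.
y_7 has just one choice, so y_7 = 6.
Determined: y_1=2, y_3=5, y_7=6. The other variables each still have more than one consistent value. That makes 3.

3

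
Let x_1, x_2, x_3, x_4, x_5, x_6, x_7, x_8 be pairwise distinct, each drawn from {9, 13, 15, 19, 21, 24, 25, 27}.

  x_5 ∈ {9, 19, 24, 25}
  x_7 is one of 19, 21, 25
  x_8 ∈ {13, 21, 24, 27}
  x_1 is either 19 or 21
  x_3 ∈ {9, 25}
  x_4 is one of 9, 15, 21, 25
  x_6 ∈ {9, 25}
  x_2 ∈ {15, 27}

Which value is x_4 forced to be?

15

The 8 variables together cover exactly {9, 13, 15, 19, 21, 24, 25, 27} — 8 values for 8 variables — and 13 appears only in x_8's list, so x_8 = 13.
The 7 still-open variables together cover exactly {9, 15, 19, 21, 24, 25, 27} — 7 values for 7 variables — and 24 appears only in x_5's list, so x_5 = 24.
Among the 6 still-open variables, 27 fits only x_2 (and all 6 values in {9, 15, 19, 21, 25, 27} must be used), so x_2 = 27.
The 5 still-open variables together cover exactly {9, 15, 19, 21, 25} — 5 values for 5 variables — and 15 appears only in x_4's list, so x_4 = 15.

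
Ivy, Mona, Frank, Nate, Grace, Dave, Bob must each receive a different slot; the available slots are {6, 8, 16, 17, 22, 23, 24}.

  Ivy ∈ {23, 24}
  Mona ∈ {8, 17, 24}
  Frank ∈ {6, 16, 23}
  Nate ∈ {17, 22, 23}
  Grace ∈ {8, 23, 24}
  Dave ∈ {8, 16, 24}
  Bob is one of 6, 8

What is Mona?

17

The 7 variables together cover exactly {6, 8, 16, 17, 22, 23, 24} — 7 values for 7 variables — and 22 appears only in Nate's list, so Nate = 22.
The 6 still-open variables draw from only 6 values {6, 8, 16, 17, 23, 24}, so each is used; only Mona can be 17, hence Mona = 17.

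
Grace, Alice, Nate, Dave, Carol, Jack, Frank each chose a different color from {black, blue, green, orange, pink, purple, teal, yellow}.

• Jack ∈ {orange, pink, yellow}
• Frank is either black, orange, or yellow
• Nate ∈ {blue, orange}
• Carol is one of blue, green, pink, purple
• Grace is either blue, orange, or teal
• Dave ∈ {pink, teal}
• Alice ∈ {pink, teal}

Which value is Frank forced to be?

black

The 2 variables Alice and Dave are confined to {pink, teal}, which locks those values in; drop them from Grace, Carol, Jack.
Grace and Nate share exactly the 2 values {blue, orange}; by pigeonhole those values go to them, so strike blue, orange from Carol, Jack, Frank.
Jack has just one choice, so Jack = yellow. So Frank can't be yellow.
So Frank = black.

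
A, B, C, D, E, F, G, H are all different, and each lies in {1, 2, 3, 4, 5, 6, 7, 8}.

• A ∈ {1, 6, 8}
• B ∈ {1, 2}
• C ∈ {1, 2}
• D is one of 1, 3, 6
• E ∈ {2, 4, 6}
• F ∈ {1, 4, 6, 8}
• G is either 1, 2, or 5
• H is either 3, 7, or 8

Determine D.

The 8 variables together cover exactly {1, 2, 3, 4, 5, 6, 7, 8} — 8 values for 8 variables — and 5 appears only in G's list, so G = 5.
Among the 7 still-open variables, 7 fits only H (and all 7 values in {1, 2, 3, 4, 6, 7, 8} must be used), so H = 7.
The 6 still-open variables draw from only 6 values {1, 2, 3, 4, 6, 8}, so each is used; only D can be 3, hence D = 3.

3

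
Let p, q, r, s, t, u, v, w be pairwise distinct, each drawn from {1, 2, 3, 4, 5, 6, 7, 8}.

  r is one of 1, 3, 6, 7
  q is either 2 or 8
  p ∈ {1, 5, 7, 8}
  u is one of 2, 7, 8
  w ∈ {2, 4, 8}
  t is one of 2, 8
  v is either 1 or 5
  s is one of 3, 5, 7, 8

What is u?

7

Among the 8 variables, 4 fits only w (and all 8 values in {1, 2, 3, 4, 5, 6, 7, 8} must be used), so w = 4.
The 7 still-open variables draw from only 7 values {1, 2, 3, 5, 6, 7, 8}, so each is used; only r can be 6, hence r = 6.
The 6 still-open variables together cover exactly {1, 2, 3, 5, 7, 8} — 6 values for 6 variables — and 3 appears only in s's list, so s = 3.
q and t between them cover only {2, 8} — a naked pair. Remove those values from p, u.
So u = 7.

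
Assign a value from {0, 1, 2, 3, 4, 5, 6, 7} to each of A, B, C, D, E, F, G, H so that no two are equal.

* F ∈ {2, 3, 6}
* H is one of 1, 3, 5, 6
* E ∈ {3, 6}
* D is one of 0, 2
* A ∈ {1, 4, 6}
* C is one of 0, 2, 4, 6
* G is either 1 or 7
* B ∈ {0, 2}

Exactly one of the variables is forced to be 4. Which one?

C

Among the 8 variables, 5 fits only H (and all 8 values in {0, 1, 2, 3, 4, 5, 6, 7} must be used), so H = 5.
The 7 still-open variables draw from only 7 values {0, 1, 2, 3, 4, 6, 7}, so each is used; only G can be 7, hence G = 7.
The 6 still-open variables together cover exactly {0, 1, 2, 3, 4, 6} — 6 values for 6 variables — and 1 appears only in A's list, so A = 1.
The 5 still-open variables together cover exactly {0, 2, 3, 4, 6} — 5 values for 5 variables — and 4 appears only in C's list, so C = 4.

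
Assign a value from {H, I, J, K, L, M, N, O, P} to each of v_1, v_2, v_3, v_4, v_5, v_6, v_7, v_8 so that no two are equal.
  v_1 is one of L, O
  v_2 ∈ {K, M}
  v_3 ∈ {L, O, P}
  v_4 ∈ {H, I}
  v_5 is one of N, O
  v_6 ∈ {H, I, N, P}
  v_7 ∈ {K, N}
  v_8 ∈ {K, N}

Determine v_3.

The 8 variables together cover exactly {H, I, K, L, M, N, O, P} — 8 values for 8 variables — and M appears only in v_2's list, so v_2 = M.
v_7 and v_8 between them cover only {K, N} — a naked pair. Remove those values from v_5, v_6.
v_5's domain is down to {O}, so v_5 = O. Strike O from v_1, v_3.
v_1 has just one choice, so v_1 = L. Remove L from v_3.
So v_3 = P.

P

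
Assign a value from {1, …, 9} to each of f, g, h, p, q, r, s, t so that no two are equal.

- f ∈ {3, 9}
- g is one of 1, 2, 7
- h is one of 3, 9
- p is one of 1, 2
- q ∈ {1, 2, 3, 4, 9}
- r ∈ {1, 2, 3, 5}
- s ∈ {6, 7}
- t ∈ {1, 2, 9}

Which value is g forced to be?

7

The 8 variables draw from only 8 values {1, 2, 3, 4, 5, 6, 7, 9}, so each is used; only q can be 4, hence q = 4.
The 7 still-open variables together cover exactly {1, 2, 3, 5, 6, 7, 9} — 7 values for 7 variables — and 5 appears only in r's list, so r = 5.
The 6 still-open variables together cover exactly {1, 2, 3, 6, 7, 9} — 6 values for 6 variables — and 6 appears only in s's list, so s = 6.
Among the 5 still-open variables, 7 fits only g (and all 5 values in {1, 2, 3, 7, 9} must be used), so g = 7.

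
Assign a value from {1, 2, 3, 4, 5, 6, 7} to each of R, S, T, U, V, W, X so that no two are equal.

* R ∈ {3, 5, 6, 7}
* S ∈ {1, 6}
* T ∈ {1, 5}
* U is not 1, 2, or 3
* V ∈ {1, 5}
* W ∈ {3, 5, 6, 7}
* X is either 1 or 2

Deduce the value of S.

The 7 variables together cover exactly {1, 2, 3, 4, 5, 6, 7} — 7 values for 7 variables — and 2 appears only in X's list, so X = 2.
Among the 6 still-open variables, 4 fits only U (and all 6 values in {1, 3, 4, 5, 6, 7} must be used), so U = 4.
T and V between them cover only {1, 5} — a naked pair. Remove those values from R, S, W.
So S = 6.

6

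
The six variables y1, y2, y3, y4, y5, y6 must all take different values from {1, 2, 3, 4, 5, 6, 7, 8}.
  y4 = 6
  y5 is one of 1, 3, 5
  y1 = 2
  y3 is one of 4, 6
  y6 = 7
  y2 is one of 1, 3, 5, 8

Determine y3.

4

y1's domain is down to {2}, so y1 = 2.
y4 has just one choice, so y4 = 6. Eliminate 6 elsewhere: y3.
So y3 = 4.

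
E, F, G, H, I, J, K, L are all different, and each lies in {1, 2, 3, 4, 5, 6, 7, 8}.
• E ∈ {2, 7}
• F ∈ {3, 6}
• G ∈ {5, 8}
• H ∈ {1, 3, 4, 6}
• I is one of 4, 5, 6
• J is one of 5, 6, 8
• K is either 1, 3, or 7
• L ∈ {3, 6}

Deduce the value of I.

Among the 8 variables, 2 fits only E (and all 8 values in {1, 2, 3, 4, 5, 6, 7, 8} must be used), so E = 2.
The 7 still-open variables draw from only 7 values {1, 3, 4, 5, 6, 7, 8}, so each is used; only K can be 7, hence K = 7.
The 6 still-open variables together cover exactly {1, 3, 4, 5, 6, 8} — 6 values for 6 variables — and 1 appears only in H's list, so H = 1.
The 5 still-open variables draw from only 5 values {3, 4, 5, 6, 8}, so each is used; only I can be 4, hence I = 4.

4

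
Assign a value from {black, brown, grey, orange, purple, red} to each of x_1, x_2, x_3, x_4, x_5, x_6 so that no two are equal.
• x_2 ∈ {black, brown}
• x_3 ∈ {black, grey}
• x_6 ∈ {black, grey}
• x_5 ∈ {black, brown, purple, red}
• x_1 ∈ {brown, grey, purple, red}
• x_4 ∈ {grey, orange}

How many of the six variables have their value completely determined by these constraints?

The 6 variables draw from only 6 values {black, brown, grey, orange, purple, red}, so each is used; only x_4 can be orange, hence x_4 = orange.
x_3 and x_6 between them cover only {black, grey} — a naked pair. Remove those values from x_1, x_2, x_5.
x_2 has just one choice, so x_2 = brown. Remove brown from x_1, x_5.
Determined: x_2=brown, x_4=orange. The other variables each still have more than one consistent value. That makes 2.

2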